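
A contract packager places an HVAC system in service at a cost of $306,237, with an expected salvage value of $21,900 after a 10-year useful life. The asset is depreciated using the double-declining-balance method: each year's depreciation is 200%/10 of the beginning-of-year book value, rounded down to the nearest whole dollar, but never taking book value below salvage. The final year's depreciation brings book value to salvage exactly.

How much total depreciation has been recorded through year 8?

Depreciable base = $306,237 − $21,900 = $284,337.
Year 1: ⌊$306,237 × 200%/10⌋ = $61,247. Book value $244,990.
Year 2: ⌊$244,990 × 200%/10⌋ = $48,998. Book value $195,992.
Year 3: ⌊$195,992 × 200%/10⌋ = $39,198. Book value $156,794.
Year 4: ⌊$156,794 × 200%/10⌋ = $31,358. Book value $125,436.
Year 5: ⌊$125,436 × 200%/10⌋ = $25,087. Book value $100,349.
Year 6: ⌊$100,349 × 200%/10⌋ = $20,069. Book value $80,280.
Year 7: ⌊$80,280 × 200%/10⌋ = $16,056. Book value $64,224.
Year 8: ⌊$64,224 × 200%/10⌋ = $12,844. Book value $51,380.
Accumulated through year 8 = $306,237 − $51,380 = $254,857.

$254,857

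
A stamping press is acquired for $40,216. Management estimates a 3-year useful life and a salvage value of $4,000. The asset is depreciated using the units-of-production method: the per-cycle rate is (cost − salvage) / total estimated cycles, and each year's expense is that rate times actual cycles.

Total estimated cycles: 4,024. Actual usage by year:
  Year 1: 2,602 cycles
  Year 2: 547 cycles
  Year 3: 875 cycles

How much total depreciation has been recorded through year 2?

Depreciable base = $40,216 − $4,000 = $36,216.
Rate = $36,216 / 4,024 cycles = $9 per cycle.
Year 1: 2,602 × $9 = $23,418. Book value $16,798.
Year 2: 547 × $9 = $4,923. Book value $11,875.
Accumulated through year 2 = $40,216 − $11,875 = $28,341.

$28,341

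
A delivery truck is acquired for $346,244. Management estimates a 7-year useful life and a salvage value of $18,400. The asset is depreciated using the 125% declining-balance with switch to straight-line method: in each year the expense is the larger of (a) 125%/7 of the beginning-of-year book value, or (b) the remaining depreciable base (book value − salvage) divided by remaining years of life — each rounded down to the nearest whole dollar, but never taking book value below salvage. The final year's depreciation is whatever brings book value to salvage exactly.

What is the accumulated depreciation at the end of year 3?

Depreciable base = $346,244 − $18,400 = $327,844.
Year 1: DB = ⌊$346,244 × 125%/7⌋ = $61,829; SL = ⌊$327,844/7⌋ = $46,834 → take DB $61,829. Book value $284,415.
Year 2: DB = ⌊$284,415 × 125%/7⌋ = $50,788; SL = ⌊$266,015/6⌋ = $44,335 → take DB $50,788. Book value $233,627.
Year 3: DB = ⌊$233,627 × 125%/7⌋ = $41,719; SL = ⌊$215,227/5⌋ = $43,045 → take SL $43,045. Book value $190,582.
Accumulated through year 3 = $346,244 − $190,582 = $155,662.

$155,662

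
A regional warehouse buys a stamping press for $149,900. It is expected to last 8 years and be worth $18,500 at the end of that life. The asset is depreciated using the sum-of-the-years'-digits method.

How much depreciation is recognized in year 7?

Depreciable base = $149,900 − $18,500 = $131,400.
Sum of the years' digits = 8+7+6+5+4+3+2+1 = 36.
Year 1: $131,400 × 8/36 = $29,200. Book value $120,700.
Year 2: $131,400 × 7/36 = $25,550. Book value $95,150.
Year 3: $131,400 × 6/36 = $21,900. Book value $73,250.
Year 4: $131,400 × 5/36 = $18,250. Book value $55,000.
Year 5: $131,400 × 4/36 = $14,600. Book value $40,400.
Year 6: $131,400 × 3/36 = $10,950. Book value $29,450.
Year 7: $131,400 × 2/36 = $7,300. Book value $22,150.

$7,300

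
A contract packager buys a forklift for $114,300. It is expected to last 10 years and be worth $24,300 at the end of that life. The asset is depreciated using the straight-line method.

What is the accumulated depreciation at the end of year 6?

Depreciable base = $114,300 − $24,300 = $90,000.
Annual expense = $90,000 / 10 = $9,000.
End of year 1: book value $105,300.
End of year 2: book value $96,300.
End of year 3: book value $87,300.
End of year 4: book value $78,300.
End of year 5: book value $69,300.
End of year 6: book value $60,300.
Accumulated through year 6 = $114,300 − $60,300 = $54,000.

$54,000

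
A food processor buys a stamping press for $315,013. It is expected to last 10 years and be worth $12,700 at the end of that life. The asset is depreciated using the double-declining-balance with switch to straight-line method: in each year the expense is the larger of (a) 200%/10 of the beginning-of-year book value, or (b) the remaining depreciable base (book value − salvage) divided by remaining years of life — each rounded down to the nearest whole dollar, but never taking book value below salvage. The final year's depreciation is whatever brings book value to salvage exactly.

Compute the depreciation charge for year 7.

$17,470

Depreciable base = $315,013 − $12,700 = $302,313.
Year 1: DB = ⌊$315,013 × 200%/10⌋ = $63,002; SL = ⌊$302,313/10⌋ = $30,231 → take DB $63,002. Book value $252,011.
Year 2: DB = ⌊$252,011 × 200%/10⌋ = $50,402; SL = ⌊$239,311/9⌋ = $26,590 → take DB $50,402. Book value $201,609.
Year 3: DB = ⌊$201,609 × 200%/10⌋ = $40,321; SL = ⌊$188,909/8⌋ = $23,613 → take DB $40,321. Book value $161,288.
Year 4: DB = ⌊$161,288 × 200%/10⌋ = $32,257; SL = ⌊$148,588/7⌋ = $21,226 → take DB $32,257. Book value $129,031.
Year 5: DB = ⌊$129,031 × 200%/10⌋ = $25,806; SL = ⌊$116,331/6⌋ = $19,388 → take DB $25,806. Book value $103,225.
Year 6: DB = ⌊$103,225 × 200%/10⌋ = $20,645; SL = ⌊$90,525/5⌋ = $18,105 → take DB $20,645. Book value $82,580.
Year 7: DB = ⌊$82,580 × 200%/10⌋ = $16,516; SL = ⌊$69,880/4⌋ = $17,470 → take SL $17,470. Book value $65,110.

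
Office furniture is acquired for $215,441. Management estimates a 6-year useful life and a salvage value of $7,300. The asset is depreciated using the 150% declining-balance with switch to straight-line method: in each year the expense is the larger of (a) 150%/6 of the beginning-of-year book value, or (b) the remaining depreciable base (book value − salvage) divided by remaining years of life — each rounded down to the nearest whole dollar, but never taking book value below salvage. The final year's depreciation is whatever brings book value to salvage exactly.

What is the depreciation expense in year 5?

Depreciable base = $215,441 − $7,300 = $208,141.
Year 1: DB = ⌊$215,441 × 150%/6⌋ = $53,860; SL = ⌊$208,141/6⌋ = $34,690 → take DB $53,860. Book value $161,581.
Year 2: DB = ⌊$161,581 × 150%/6⌋ = $40,395; SL = ⌊$154,281/5⌋ = $30,856 → take DB $40,395. Book value $121,186.
Year 3: DB = ⌊$121,186 × 150%/6⌋ = $30,296; SL = ⌊$113,886/4⌋ = $28,471 → take DB $30,296. Book value $90,890.
Year 4: DB = ⌊$90,890 × 150%/6⌋ = $22,722; SL = ⌊$83,590/3⌋ = $27,863 → take SL $27,863. Book value $63,027.
Year 5: DB = ⌊$63,027 × 150%/6⌋ = $15,756; SL = ⌊$55,727/2⌋ = $27,863 → take SL $27,863. Book value $35,164.

$27,863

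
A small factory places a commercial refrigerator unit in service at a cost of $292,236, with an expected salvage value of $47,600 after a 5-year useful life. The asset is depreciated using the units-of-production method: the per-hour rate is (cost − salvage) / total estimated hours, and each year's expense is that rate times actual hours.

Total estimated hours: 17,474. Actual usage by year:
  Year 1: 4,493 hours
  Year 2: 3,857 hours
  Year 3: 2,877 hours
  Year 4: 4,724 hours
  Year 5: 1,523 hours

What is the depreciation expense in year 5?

$21,322

Depreciable base = $292,236 − $47,600 = $244,636.
Rate = $244,636 / 17,474 hours = $14 per hour.
Year 1: 4,493 × $14 = $62,902. Book value $229,334.
Year 2: 3,857 × $14 = $53,998. Book value $175,336.
Year 3: 2,877 × $14 = $40,278. Book value $135,058.
Year 4: 4,724 × $14 = $66,136. Book value $68,922.
Year 5: 1,523 × $14 = $21,322. Book value $47,600.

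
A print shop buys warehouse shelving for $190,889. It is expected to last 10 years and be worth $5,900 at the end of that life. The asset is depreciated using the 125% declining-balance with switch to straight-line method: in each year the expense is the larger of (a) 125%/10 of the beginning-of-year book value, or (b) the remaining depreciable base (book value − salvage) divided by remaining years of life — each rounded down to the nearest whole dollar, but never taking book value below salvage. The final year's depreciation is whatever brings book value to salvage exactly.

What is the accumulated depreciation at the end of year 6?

$115,285

Depreciable base = $190,889 − $5,900 = $184,989.
Year 1: DB = ⌊$190,889 × 125%/10⌋ = $23,861; SL = ⌊$184,989/10⌋ = $18,498 → take DB $23,861. Book value $167,028.
Year 2: DB = ⌊$167,028 × 125%/10⌋ = $20,878; SL = ⌊$161,128/9⌋ = $17,903 → take DB $20,878. Book value $146,150.
Year 3: DB = ⌊$146,150 × 125%/10⌋ = $18,268; SL = ⌊$140,250/8⌋ = $17,531 → take DB $18,268. Book value $127,882.
Year 4: DB = ⌊$127,882 × 125%/10⌋ = $15,985; SL = ⌊$121,982/7⌋ = $17,426 → take SL $17,426. Book value $110,456.
Year 5: DB = ⌊$110,456 × 125%/10⌋ = $13,807; SL = ⌊$104,556/6⌋ = $17,426 → take SL $17,426. Book value $93,030.
Year 6: DB = ⌊$93,030 × 125%/10⌋ = $11,628; SL = ⌊$87,130/5⌋ = $17,426 → take SL $17,426. Book value $75,604.
Accumulated through year 6 = $190,889 − $75,604 = $115,285.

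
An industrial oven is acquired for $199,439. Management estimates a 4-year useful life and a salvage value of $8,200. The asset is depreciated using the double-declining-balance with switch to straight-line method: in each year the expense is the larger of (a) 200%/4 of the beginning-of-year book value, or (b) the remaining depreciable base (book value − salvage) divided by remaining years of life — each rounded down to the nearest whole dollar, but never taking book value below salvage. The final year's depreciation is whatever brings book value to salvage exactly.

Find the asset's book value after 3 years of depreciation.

Depreciable base = $199,439 − $8,200 = $191,239.
Year 1: DB = ⌊$199,439 × 200%/4⌋ = $99,719; SL = ⌊$191,239/4⌋ = $47,809 → take DB $99,719. Book value $99,720.
Year 2: DB = ⌊$99,720 × 200%/4⌋ = $49,860; SL = ⌊$91,520/3⌋ = $30,506 → take DB $49,860. Book value $49,860.
Year 3: DB = ⌊$49,860 × 200%/4⌋ = $24,930; SL = ⌊$41,660/2⌋ = $20,830 → take DB $24,930. Book value $24,930.

$24,930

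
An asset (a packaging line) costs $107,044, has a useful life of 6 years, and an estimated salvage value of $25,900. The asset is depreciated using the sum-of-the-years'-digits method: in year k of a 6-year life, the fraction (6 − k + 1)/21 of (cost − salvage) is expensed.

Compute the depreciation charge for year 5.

Depreciable base = $107,044 − $25,900 = $81,144.
Sum of the years' digits = 6+5+4+3+2+1 = 21.
Year 1: $81,144 × 6/21 = $23,184. Book value $83,860.
Year 2: $81,144 × 5/21 = $19,320. Book value $64,540.
Year 3: $81,144 × 4/21 = $15,456. Book value $49,084.
Year 4: $81,144 × 3/21 = $11,592. Book value $37,492.
Year 5: $81,144 × 2/21 = $7,728. Book value $29,764.

$7,728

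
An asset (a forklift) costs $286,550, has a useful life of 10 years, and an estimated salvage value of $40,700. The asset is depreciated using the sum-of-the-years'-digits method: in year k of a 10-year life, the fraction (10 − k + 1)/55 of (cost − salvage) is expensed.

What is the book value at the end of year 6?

$85,400

Depreciable base = $286,550 − $40,700 = $245,850.
Sum of the years' digits = 10+9+8+7+6+5+4+3+2+1 = 55.
Year 1: $245,850 × 10/55 = $44,700. Book value $241,850.
Year 2: $245,850 × 9/55 = $40,230. Book value $201,620.
Year 3: $245,850 × 8/55 = $35,760. Book value $165,860.
Year 4: $245,850 × 7/55 = $31,290. Book value $134,570.
Year 5: $245,850 × 6/55 = $26,820. Book value $107,750.
Year 6: $245,850 × 5/55 = $22,350. Book value $85,400.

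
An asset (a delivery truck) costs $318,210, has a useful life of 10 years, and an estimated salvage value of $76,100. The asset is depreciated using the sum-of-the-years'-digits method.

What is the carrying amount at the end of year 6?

$120,120

Depreciable base = $318,210 − $76,100 = $242,110.
Sum of the years' digits = 10+9+8+7+6+5+4+3+2+1 = 55.
Year 1: $242,110 × 10/55 = $44,020. Book value $274,190.
Year 2: $242,110 × 9/55 = $39,618. Book value $234,572.
Year 3: $242,110 × 8/55 = $35,216. Book value $199,356.
Year 4: $242,110 × 7/55 = $30,814. Book value $168,542.
Year 5: $242,110 × 6/55 = $26,412. Book value $142,130.
Year 6: $242,110 × 5/55 = $22,010. Book value $120,120.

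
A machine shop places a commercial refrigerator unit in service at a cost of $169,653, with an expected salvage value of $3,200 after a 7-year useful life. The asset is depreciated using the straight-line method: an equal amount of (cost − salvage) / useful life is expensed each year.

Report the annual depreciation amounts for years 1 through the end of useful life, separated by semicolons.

Depreciable base = $169,653 − $3,200 = $166,453.
Annual expense = $166,453 / 7 = $23,779.
End of year 1: book value $145,874.
End of year 2: book value $122,095.
End of year 3: book value $98,316.
End of year 4: book value $74,537.
End of year 5: book value $50,758.
End of year 6: book value $26,979.
End of year 7: book value $3,200.

$23,779; $23,779; $23,779; $23,779; $23,779; $23,779; $23,779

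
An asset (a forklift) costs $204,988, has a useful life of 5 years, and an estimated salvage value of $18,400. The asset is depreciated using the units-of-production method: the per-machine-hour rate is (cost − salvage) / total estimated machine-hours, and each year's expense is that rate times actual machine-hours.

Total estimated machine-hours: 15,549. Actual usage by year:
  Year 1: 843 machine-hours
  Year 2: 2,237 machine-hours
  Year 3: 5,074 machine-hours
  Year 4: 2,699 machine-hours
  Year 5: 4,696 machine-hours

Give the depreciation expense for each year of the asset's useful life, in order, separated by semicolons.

$10,116; $26,844; $60,888; $32,388; $56,352

Depreciable base = $204,988 − $18,400 = $186,588.
Rate = $186,588 / 15,549 machine-hours = $12 per machine-hour.
Year 1: 843 × $12 = $10,116. Book value $194,872.
Year 2: 2,237 × $12 = $26,844. Book value $168,028.
Year 3: 5,074 × $12 = $60,888. Book value $107,140.
Year 4: 2,699 × $12 = $32,388. Book value $74,752.
Year 5: 4,696 × $12 = $56,352. Book value $18,400.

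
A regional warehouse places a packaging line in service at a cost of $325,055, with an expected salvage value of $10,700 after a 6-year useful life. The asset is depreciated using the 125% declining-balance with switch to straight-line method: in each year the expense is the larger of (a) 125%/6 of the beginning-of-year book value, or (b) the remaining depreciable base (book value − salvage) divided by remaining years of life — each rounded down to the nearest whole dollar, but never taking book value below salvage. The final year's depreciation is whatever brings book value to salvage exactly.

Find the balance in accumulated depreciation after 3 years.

$169,586

Depreciable base = $325,055 − $10,700 = $314,355.
Year 1: DB = ⌊$325,055 × 125%/6⌋ = $67,719; SL = ⌊$314,355/6⌋ = $52,392 → take DB $67,719. Book value $257,336.
Year 2: DB = ⌊$257,336 × 125%/6⌋ = $53,611; SL = ⌊$246,636/5⌋ = $49,327 → take DB $53,611. Book value $203,725.
Year 3: DB = ⌊$203,725 × 125%/6⌋ = $42,442; SL = ⌊$193,025/4⌋ = $48,256 → take SL $48,256. Book value $155,469.
Accumulated through year 3 = $325,055 − $155,469 = $169,586.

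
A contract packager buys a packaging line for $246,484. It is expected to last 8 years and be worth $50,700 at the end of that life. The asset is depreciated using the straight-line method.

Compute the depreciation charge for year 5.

Depreciable base = $246,484 − $50,700 = $195,784.
Annual expense = $195,784 / 8 = $24,473.

$24,473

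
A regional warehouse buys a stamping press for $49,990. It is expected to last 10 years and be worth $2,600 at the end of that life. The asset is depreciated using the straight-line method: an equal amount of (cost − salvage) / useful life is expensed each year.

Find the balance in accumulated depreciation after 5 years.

$23,695

Depreciable base = $49,990 − $2,600 = $47,390.
Annual expense = $47,390 / 10 = $4,739.
End of year 1: book value $45,251.
End of year 2: book value $40,512.
End of year 3: book value $35,773.
End of year 4: book value $31,034.
End of year 5: book value $26,295.
Accumulated through year 5 = $49,990 − $26,295 = $23,695.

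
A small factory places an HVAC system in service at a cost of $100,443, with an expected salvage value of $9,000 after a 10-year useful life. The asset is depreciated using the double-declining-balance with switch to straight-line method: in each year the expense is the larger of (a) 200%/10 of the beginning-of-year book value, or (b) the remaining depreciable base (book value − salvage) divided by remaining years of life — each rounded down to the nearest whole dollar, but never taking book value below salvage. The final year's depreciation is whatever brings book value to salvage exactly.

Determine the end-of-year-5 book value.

$32,915

Depreciable base = $100,443 − $9,000 = $91,443.
Year 1: DB = ⌊$100,443 × 200%/10⌋ = $20,088; SL = ⌊$91,443/10⌋ = $9,144 → take DB $20,088. Book value $80,355.
Year 2: DB = ⌊$80,355 × 200%/10⌋ = $16,071; SL = ⌊$71,355/9⌋ = $7,928 → take DB $16,071. Book value $64,284.
Year 3: DB = ⌊$64,284 × 200%/10⌋ = $12,856; SL = ⌊$55,284/8⌋ = $6,910 → take DB $12,856. Book value $51,428.
Year 4: DB = ⌊$51,428 × 200%/10⌋ = $10,285; SL = ⌊$42,428/7⌋ = $6,061 → take DB $10,285. Book value $41,143.
Year 5: DB = ⌊$41,143 × 200%/10⌋ = $8,228; SL = ⌊$32,143/6⌋ = $5,357 → take DB $8,228. Book value $32,915.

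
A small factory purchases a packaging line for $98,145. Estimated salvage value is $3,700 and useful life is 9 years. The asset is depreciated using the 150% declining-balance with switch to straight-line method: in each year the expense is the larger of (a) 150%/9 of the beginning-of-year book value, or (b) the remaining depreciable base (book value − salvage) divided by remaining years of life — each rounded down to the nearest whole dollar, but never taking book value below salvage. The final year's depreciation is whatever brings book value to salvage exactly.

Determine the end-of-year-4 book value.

Depreciable base = $98,145 − $3,700 = $94,445.
Year 1: DB = ⌊$98,145 × 150%/9⌋ = $16,357; SL = ⌊$94,445/9⌋ = $10,493 → take DB $16,357. Book value $81,788.
Year 2: DB = ⌊$81,788 × 150%/9⌋ = $13,631; SL = ⌊$78,088/8⌋ = $9,761 → take DB $13,631. Book value $68,157.
Year 3: DB = ⌊$68,157 × 150%/9⌋ = $11,359; SL = ⌊$64,457/7⌋ = $9,208 → take DB $11,359. Book value $56,798.
Year 4: DB = ⌊$56,798 × 150%/9⌋ = $9,466; SL = ⌊$53,098/6⌋ = $8,849 → take DB $9,466. Book value $47,332.

$47,332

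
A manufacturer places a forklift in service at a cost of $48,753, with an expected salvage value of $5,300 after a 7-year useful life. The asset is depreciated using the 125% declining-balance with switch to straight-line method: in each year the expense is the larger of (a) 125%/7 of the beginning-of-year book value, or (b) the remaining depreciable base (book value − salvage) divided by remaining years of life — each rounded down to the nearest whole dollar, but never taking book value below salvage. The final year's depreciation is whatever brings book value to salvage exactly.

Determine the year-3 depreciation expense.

Depreciable base = $48,753 − $5,300 = $43,453.
Year 1: DB = ⌊$48,753 × 125%/7⌋ = $8,705; SL = ⌊$43,453/7⌋ = $6,207 → take DB $8,705. Book value $40,048.
Year 2: DB = ⌊$40,048 × 125%/7⌋ = $7,151; SL = ⌊$34,748/6⌋ = $5,791 → take DB $7,151. Book value $32,897.
Year 3: DB = ⌊$32,897 × 125%/7⌋ = $5,874; SL = ⌊$27,597/5⌋ = $5,519 → take DB $5,874. Book value $27,023.

$5,874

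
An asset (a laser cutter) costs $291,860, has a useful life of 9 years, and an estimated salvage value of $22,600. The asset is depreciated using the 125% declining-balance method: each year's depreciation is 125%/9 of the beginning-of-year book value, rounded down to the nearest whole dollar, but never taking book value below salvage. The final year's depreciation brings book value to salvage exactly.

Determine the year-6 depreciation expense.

Depreciable base = $291,860 − $22,600 = $269,260.
Year 1: ⌊$291,860 × 125%/9⌋ = $40,536. Book value $251,324.
Year 2: ⌊$251,324 × 125%/9⌋ = $34,906. Book value $216,418.
Year 3: ⌊$216,418 × 125%/9⌋ = $30,058. Book value $186,360.
Year 4: ⌊$186,360 × 125%/9⌋ = $25,883. Book value $160,477.
Year 5: ⌊$160,477 × 125%/9⌋ = $22,288. Book value $138,189.
Year 6: ⌊$138,189 × 125%/9⌋ = $19,192. Book value $118,997.

$19,192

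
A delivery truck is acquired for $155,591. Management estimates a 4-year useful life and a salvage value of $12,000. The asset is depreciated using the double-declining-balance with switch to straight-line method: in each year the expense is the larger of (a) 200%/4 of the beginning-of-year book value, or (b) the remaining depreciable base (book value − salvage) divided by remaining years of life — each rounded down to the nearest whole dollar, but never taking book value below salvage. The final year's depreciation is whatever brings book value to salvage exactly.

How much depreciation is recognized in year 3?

$19,449

Depreciable base = $155,591 − $12,000 = $143,591.
Year 1: DB = ⌊$155,591 × 200%/4⌋ = $77,795; SL = ⌊$143,591/4⌋ = $35,897 → take DB $77,795. Book value $77,796.
Year 2: DB = ⌊$77,796 × 200%/4⌋ = $38,898; SL = ⌊$65,796/3⌋ = $21,932 → take DB $38,898. Book value $38,898.
Year 3: DB = ⌊$38,898 × 200%/4⌋ = $19,449; SL = ⌊$26,898/2⌋ = $13,449 → take DB $19,449. Book value $19,449.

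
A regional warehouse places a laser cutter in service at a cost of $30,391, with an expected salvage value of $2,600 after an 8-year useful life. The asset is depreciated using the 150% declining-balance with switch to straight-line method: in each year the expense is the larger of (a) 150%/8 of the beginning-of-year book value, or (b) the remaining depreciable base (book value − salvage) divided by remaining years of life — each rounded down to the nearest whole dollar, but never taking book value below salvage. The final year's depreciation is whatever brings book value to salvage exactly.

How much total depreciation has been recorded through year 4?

$17,145

Depreciable base = $30,391 − $2,600 = $27,791.
Year 1: DB = ⌊$30,391 × 150%/8⌋ = $5,698; SL = ⌊$27,791/8⌋ = $3,473 → take DB $5,698. Book value $24,693.
Year 2: DB = ⌊$24,693 × 150%/8⌋ = $4,629; SL = ⌊$22,093/7⌋ = $3,156 → take DB $4,629. Book value $20,064.
Year 3: DB = ⌊$20,064 × 150%/8⌋ = $3,762; SL = ⌊$17,464/6⌋ = $2,910 → take DB $3,762. Book value $16,302.
Year 4: DB = ⌊$16,302 × 150%/8⌋ = $3,056; SL = ⌊$13,702/5⌋ = $2,740 → take DB $3,056. Book value $13,246.
Accumulated through year 4 = $30,391 − $13,246 = $17,145.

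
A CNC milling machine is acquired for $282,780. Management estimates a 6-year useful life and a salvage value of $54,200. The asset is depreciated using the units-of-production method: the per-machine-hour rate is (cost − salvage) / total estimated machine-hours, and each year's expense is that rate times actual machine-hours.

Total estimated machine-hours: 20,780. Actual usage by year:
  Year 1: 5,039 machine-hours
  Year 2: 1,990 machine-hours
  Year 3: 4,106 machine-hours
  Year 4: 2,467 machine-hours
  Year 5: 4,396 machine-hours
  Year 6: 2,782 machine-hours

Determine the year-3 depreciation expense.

$45,166

Depreciable base = $282,780 − $54,200 = $228,580.
Rate = $228,580 / 20,780 machine-hours = $11 per machine-hour.
Year 1: 5,039 × $11 = $55,429. Book value $227,351.
Year 2: 1,990 × $11 = $21,890. Book value $205,461.
Year 3: 4,106 × $11 = $45,166. Book value $160,295.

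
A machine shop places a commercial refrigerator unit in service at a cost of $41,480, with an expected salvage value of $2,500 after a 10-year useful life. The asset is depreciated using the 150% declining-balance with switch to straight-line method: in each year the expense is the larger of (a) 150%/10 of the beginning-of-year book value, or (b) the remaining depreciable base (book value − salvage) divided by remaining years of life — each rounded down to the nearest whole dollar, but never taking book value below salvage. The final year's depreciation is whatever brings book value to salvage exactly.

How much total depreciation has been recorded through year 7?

$29,436

Depreciable base = $41,480 − $2,500 = $38,980.
Year 1: DB = ⌊$41,480 × 150%/10⌋ = $6,222; SL = ⌊$38,980/10⌋ = $3,898 → take DB $6,222. Book value $35,258.
Year 2: DB = ⌊$35,258 × 150%/10⌋ = $5,288; SL = ⌊$32,758/9⌋ = $3,639 → take DB $5,288. Book value $29,970.
Year 3: DB = ⌊$29,970 × 150%/10⌋ = $4,495; SL = ⌊$27,470/8⌋ = $3,433 → take DB $4,495. Book value $25,475.
Year 4: DB = ⌊$25,475 × 150%/10⌋ = $3,821; SL = ⌊$22,975/7⌋ = $3,282 → take DB $3,821. Book value $21,654.
Year 5: DB = ⌊$21,654 × 150%/10⌋ = $3,248; SL = ⌊$19,154/6⌋ = $3,192 → take DB $3,248. Book value $18,406.
Year 6: DB = ⌊$18,406 × 150%/10⌋ = $2,760; SL = ⌊$15,906/5⌋ = $3,181 → take SL $3,181. Book value $15,225.
Year 7: DB = ⌊$15,225 × 150%/10⌋ = $2,283; SL = ⌊$12,725/4⌋ = $3,181 → take SL $3,181. Book value $12,044.
Accumulated through year 7 = $41,480 − $12,044 = $29,436.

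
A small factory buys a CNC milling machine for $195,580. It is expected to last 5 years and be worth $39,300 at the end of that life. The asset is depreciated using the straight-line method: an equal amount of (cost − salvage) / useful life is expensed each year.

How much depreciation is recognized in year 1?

Depreciable base = $195,580 − $39,300 = $156,280.
Annual expense = $156,280 / 5 = $31,256.

$31,256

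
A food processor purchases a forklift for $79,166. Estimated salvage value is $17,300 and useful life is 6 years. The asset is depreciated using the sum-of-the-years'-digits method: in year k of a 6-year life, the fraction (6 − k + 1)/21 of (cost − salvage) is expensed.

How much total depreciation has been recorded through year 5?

$58,920

Depreciable base = $79,166 − $17,300 = $61,866.
Sum of the years' digits = 6+5+4+3+2+1 = 21.
Year 1: $61,866 × 6/21 = $17,676. Book value $61,490.
Year 2: $61,866 × 5/21 = $14,730. Book value $46,760.
Year 3: $61,866 × 4/21 = $11,784. Book value $34,976.
Year 4: $61,866 × 3/21 = $8,838. Book value $26,138.
Year 5: $61,866 × 2/21 = $5,892. Book value $20,246.
Accumulated through year 5 = $79,166 − $20,246 = $58,920.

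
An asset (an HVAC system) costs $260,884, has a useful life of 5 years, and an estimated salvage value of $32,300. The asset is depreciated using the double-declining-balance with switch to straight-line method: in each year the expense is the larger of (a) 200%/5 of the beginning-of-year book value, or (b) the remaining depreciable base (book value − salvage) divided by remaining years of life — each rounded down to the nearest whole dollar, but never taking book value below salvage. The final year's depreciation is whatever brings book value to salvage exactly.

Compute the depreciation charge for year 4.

$22,540

Depreciable base = $260,884 − $32,300 = $228,584.
Year 1: DB = ⌊$260,884 × 200%/5⌋ = $104,353; SL = ⌊$228,584/5⌋ = $45,716 → take DB $104,353. Book value $156,531.
Year 2: DB = ⌊$156,531 × 200%/5⌋ = $62,612; SL = ⌊$124,231/4⌋ = $31,057 → take DB $62,612. Book value $93,919.
Year 3: DB = ⌊$93,919 × 200%/5⌋ = $37,567; SL = ⌊$61,619/3⌋ = $20,539 → take DB $37,567. Book value $56,352.
Year 4: DB = ⌊$56,352 × 200%/5⌋ = $22,540; SL = ⌊$24,052/2⌋ = $12,026 → take DB $22,540. Book value $33,812.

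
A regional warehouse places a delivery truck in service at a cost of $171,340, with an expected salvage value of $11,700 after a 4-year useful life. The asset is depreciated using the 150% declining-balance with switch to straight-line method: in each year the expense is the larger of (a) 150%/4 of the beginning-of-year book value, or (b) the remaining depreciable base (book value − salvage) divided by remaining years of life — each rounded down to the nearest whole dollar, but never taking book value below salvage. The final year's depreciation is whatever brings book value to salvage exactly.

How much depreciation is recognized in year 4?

$27,615

Depreciable base = $171,340 − $11,700 = $159,640.
Year 1: DB = ⌊$171,340 × 150%/4⌋ = $64,252; SL = ⌊$159,640/4⌋ = $39,910 → take DB $64,252. Book value $107,088.
Year 2: DB = ⌊$107,088 × 150%/4⌋ = $40,158; SL = ⌊$95,388/3⌋ = $31,796 → take DB $40,158. Book value $66,930.
Year 3: DB = ⌊$66,930 × 150%/4⌋ = $25,098; SL = ⌊$55,230/2⌋ = $27,615 → take SL $27,615. Book value $39,315.
Year 4 (final): $39,315 − $11,700 = $27,615. Book value $11,700.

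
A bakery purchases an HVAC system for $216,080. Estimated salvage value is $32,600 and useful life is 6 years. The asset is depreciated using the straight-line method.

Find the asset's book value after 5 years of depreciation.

$63,180

Depreciable base = $216,080 − $32,600 = $183,480.
Annual expense = $183,480 / 6 = $30,580.
End of year 1: book value $185,500.
End of year 2: book value $154,920.
End of year 3: book value $124,340.
End of year 4: book value $93,760.
End of year 5: book value $63,180.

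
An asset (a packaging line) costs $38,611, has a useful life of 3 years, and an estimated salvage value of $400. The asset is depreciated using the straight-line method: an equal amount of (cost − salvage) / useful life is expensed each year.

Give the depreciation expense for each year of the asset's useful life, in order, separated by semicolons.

$12,737; $12,737; $12,737

Depreciable base = $38,611 − $400 = $38,211.
Annual expense = $38,211 / 3 = $12,737.
End of year 1: book value $25,874.
End of year 2: book value $13,137.
End of year 3: book value $400.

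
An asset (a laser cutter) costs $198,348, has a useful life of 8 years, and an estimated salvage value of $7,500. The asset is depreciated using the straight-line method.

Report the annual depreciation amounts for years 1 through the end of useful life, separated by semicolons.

Depreciable base = $198,348 − $7,500 = $190,848.
Annual expense = $190,848 / 8 = $23,856.
End of year 1: book value $174,492.
End of year 2: book value $150,636.
End of year 3: book value $126,780.
End of year 4: book value $102,924.
End of year 5: book value $79,068.
End of year 6: book value $55,212.
End of year 7: book value $31,356.
End of year 8: book value $7,500.

$23,856; $23,856; $23,856; $23,856; $23,856; $23,856; $23,856; $23,856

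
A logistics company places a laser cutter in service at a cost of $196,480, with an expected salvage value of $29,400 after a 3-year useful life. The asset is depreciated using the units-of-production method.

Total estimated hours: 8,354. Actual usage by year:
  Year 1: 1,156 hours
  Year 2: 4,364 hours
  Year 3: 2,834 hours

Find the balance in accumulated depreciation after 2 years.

$110,400

Depreciable base = $196,480 − $29,400 = $167,080.
Rate = $167,080 / 8,354 hours = $20 per hour.
Year 1: 1,156 × $20 = $23,120. Book value $173,360.
Year 2: 4,364 × $20 = $87,280. Book value $86,080.
Accumulated through year 2 = $196,480 − $86,080 = $110,400.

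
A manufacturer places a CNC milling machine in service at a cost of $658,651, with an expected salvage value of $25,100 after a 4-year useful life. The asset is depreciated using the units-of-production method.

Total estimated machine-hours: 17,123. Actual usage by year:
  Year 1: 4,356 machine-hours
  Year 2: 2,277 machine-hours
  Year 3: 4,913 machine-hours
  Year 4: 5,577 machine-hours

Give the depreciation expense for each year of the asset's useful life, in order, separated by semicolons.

Depreciable base = $658,651 − $25,100 = $633,551.
Rate = $633,551 / 17,123 machine-hours = $37 per machine-hour.
Year 1: 4,356 × $37 = $161,172. Book value $497,479.
Year 2: 2,277 × $37 = $84,249. Book value $413,230.
Year 3: 4,913 × $37 = $181,781. Book value $231,449.
Year 4: 5,577 × $37 = $206,349. Book value $25,100.

$161,172; $84,249; $181,781; $206,349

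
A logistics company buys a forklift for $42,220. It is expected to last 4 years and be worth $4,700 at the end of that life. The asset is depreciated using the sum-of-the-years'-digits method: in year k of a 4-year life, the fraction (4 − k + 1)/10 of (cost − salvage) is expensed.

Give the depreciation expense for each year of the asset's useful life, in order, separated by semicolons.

Depreciable base = $42,220 − $4,700 = $37,520.
Sum of the years' digits = 4+3+2+1 = 10.
Year 1: $37,520 × 4/10 = $15,008. Book value $27,212.
Year 2: $37,520 × 3/10 = $11,256. Book value $15,956.
Year 3: $37,520 × 2/10 = $7,504. Book value $8,452.
Year 4: $37,520 × 1/10 = $3,752. Book value $4,700.

$15,008; $11,256; $7,504; $3,752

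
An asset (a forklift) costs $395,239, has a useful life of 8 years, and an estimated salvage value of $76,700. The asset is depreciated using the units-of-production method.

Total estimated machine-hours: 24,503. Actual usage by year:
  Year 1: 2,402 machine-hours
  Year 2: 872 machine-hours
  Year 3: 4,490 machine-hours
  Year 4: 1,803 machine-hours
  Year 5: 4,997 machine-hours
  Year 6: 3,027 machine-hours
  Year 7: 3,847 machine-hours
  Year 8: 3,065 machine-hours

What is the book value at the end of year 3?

Depreciable base = $395,239 − $76,700 = $318,539.
Rate = $318,539 / 24,503 machine-hours = $13 per machine-hour.
Year 1: 2,402 × $13 = $31,226. Book value $364,013.
Year 2: 872 × $13 = $11,336. Book value $352,677.
Year 3: 4,490 × $13 = $58,370. Book value $294,307.

$294,307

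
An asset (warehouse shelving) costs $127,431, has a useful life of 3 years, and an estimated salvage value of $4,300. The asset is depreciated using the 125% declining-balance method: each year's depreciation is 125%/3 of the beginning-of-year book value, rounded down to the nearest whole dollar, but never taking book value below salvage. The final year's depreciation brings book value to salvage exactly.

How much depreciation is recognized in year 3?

$39,063

Depreciable base = $127,431 − $4,300 = $123,131.
Year 1: ⌊$127,431 × 125%/3⌋ = $53,096. Book value $74,335.
Year 2: ⌊$74,335 × 125%/3⌋ = $30,972. Book value $43,363.
Year 3 (final): $43,363 − $4,300 = $39,063. Book value $4,300.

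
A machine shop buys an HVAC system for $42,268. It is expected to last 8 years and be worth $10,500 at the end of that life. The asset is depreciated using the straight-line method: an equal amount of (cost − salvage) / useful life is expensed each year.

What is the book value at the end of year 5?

Depreciable base = $42,268 − $10,500 = $31,768.
Annual expense = $31,768 / 8 = $3,971.
End of year 1: book value $38,297.
End of year 2: book value $34,326.
End of year 3: book value $30,355.
End of year 4: book value $26,384.
End of year 5: book value $22,413.

$22,413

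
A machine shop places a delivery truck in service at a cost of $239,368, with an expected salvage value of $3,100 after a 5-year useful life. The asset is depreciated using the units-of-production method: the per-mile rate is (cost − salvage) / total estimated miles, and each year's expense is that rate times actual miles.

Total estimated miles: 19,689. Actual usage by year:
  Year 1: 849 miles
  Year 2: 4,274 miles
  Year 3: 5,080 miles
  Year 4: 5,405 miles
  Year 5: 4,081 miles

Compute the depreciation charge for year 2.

$51,288

Depreciable base = $239,368 − $3,100 = $236,268.
Rate = $236,268 / 19,689 miles = $12 per mile.
Year 1: 849 × $12 = $10,188. Book value $229,180.
Year 2: 4,274 × $12 = $51,288. Book value $177,892.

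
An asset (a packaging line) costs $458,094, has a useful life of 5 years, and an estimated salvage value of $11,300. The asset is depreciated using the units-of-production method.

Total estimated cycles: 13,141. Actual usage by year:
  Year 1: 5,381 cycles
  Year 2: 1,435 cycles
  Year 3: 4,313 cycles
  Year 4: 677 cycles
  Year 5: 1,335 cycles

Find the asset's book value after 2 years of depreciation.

$226,350

Depreciable base = $458,094 − $11,300 = $446,794.
Rate = $446,794 / 13,141 cycles = $34 per cycle.
Year 1: 5,381 × $34 = $182,954. Book value $275,140.
Year 2: 1,435 × $34 = $48,790. Book value $226,350.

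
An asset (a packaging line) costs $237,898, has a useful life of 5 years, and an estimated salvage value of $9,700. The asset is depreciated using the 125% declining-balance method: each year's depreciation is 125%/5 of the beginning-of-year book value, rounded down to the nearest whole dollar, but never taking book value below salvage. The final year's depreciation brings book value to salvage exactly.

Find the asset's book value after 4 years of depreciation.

Depreciable base = $237,898 − $9,700 = $228,198.
Year 1: ⌊$237,898 × 125%/5⌋ = $59,474. Book value $178,424.
Year 2: ⌊$178,424 × 125%/5⌋ = $44,606. Book value $133,818.
Year 3: ⌊$133,818 × 125%/5⌋ = $33,454. Book value $100,364.
Year 4: ⌊$100,364 × 125%/5⌋ = $25,091. Book value $75,273.

$75,273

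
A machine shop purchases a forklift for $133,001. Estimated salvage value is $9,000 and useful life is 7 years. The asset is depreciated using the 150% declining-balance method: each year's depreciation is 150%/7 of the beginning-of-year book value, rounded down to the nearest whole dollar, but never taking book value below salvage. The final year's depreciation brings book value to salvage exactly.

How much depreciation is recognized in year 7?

Depreciable base = $133,001 − $9,000 = $124,001.
Year 1: ⌊$133,001 × 150%/7⌋ = $28,500. Book value $104,501.
Year 2: ⌊$104,501 × 150%/7⌋ = $22,393. Book value $82,108.
Year 3: ⌊$82,108 × 150%/7⌋ = $17,594. Book value $64,514.
Year 4: ⌊$64,514 × 150%/7⌋ = $13,824. Book value $50,690.
Year 5: ⌊$50,690 × 150%/7⌋ = $10,862. Book value $39,828.
Year 6: ⌊$39,828 × 150%/7⌋ = $8,534. Book value $31,294.
Year 7 (final): $31,294 − $9,000 = $22,294. Book value $9,000.

$22,294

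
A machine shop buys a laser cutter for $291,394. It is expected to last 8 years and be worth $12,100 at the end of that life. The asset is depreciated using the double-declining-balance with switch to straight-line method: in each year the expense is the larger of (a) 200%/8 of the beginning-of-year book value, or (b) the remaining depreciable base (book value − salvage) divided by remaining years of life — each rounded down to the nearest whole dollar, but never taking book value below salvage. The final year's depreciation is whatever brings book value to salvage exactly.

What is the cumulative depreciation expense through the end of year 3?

Depreciable base = $291,394 − $12,100 = $279,294.
Year 1: DB = ⌊$291,394 × 200%/8⌋ = $72,848; SL = ⌊$279,294/8⌋ = $34,911 → take DB $72,848. Book value $218,546.
Year 2: DB = ⌊$218,546 × 200%/8⌋ = $54,636; SL = ⌊$206,446/7⌋ = $29,492 → take DB $54,636. Book value $163,910.
Year 3: DB = ⌊$163,910 × 200%/8⌋ = $40,977; SL = ⌊$151,810/6⌋ = $25,301 → take DB $40,977. Book value $122,933.
Accumulated through year 3 = $291,394 − $122,933 = $168,461.

$168,461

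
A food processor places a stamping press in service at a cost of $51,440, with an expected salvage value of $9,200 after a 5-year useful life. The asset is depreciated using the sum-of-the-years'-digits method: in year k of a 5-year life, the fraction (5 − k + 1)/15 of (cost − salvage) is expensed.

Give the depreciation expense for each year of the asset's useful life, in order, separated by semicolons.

$14,080; $11,264; $8,448; $5,632; $2,816

Depreciable base = $51,440 − $9,200 = $42,240.
Sum of the years' digits = 5+4+3+2+1 = 15.
Year 1: $42,240 × 5/15 = $14,080. Book value $37,360.
Year 2: $42,240 × 4/15 = $11,264. Book value $26,096.
Year 3: $42,240 × 3/15 = $8,448. Book value $17,648.
Year 4: $42,240 × 2/15 = $5,632. Book value $12,016.
Year 5: $42,240 × 1/15 = $2,816. Book value $9,200.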